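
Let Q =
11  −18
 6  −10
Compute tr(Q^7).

127

tr Q = 1 and det Q = −2, so the characteristic polynomial is λ² − (1)λ + (−2) with roots 2 and −1.
Eigenvectors give P = [[2, 3], [1, 2]] with P⁻¹ = [[2, −3], [−1, 2]], and Q = P·diag(2, −1)·P⁻¹.
Then Q^7 = P·diag(128, −1)·P⁻¹ = [[256, −3], [128, −2]] · [[2, −3], [−1, 2]] = [[515, −774], [258, −388]].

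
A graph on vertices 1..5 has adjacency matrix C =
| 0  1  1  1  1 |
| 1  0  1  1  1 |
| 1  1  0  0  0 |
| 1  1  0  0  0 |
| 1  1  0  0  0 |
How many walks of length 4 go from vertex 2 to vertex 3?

13

The number of length-4 walks from vertex 2 to vertex 3 is entry (2,3) of C⁴, where C is the adjacency matrix.
C² = [[4, 3, 1, 1, 1], [3, 4, 1, 1, 1], [1, 1, 2, 2, 2], [1, 1, 2, 2, 2], [1, 1, 2, 2, 2]]
C³ = [[6, 7, 7, 7, 7], [7, 6, 7, 7, 7], [7, 7, 2, 2, 2], [7, 7, 2, 2, 2], [7, 7, 2, 2, 2]]
C⁴ = [[28, 27, 13, 13, 13], [27, 28, 13, 13, 13], [13, 13, 14, 14, 14], [13, 13, 14, 14, 14], [13, 13, 14, 14, 14]]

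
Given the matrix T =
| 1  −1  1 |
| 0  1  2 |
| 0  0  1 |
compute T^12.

T = I + N where N = [[0, −1, 1], [0, 0, 2], [0, 0, 0]] is strictly upper-triangular, so N^3 = 0.
(I + N)^12 = I + 12·N + 66·N^2 = [[1, −12, −120], [0, 1, 24], [0, 0, 1]].

[[1, −12, −120], [0, 1, 24], [0, 0, 1]]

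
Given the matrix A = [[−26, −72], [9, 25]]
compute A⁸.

[[2296, 6120], [−765, −2039]]

tr A = −1 and det A = −2, so the characteristic polynomial is λ² − (−1)λ + (−2) with roots 1 and −2.
Eigenvectors give P = [[−8, −3], [3, 1]] with P⁻¹ = [[1, 3], [−3, −8]], and A = P·diag(1, −2)·P⁻¹.
Then A⁸ = P·diag(1, 256)·P⁻¹ = [[−8, −768], [3, 256]] · [[1, 3], [−3, −8]] = [[2296, 6120], [−765, −2039]].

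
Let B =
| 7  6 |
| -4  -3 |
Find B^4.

[[241, 240], [-160, -159]]

tr B = 4 and det B = 3, so the characteristic polynomial is λ² − (4)λ + (3) with roots 3 and 1.
Eigenvectors give P = [[3, -1], [-2, 1]] with P⁻¹ = [[1, 1], [2, 3]], and B = P·diag(3, 1)·P⁻¹.
Then B^4 = P·diag(81, 1)·P⁻¹ = [[243, -1], [-162, 1]] · [[1, 1], [2, 3]] = [[241, 240], [-160, -159]].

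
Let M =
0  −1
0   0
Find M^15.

M is strictly triangular, hence nilpotent: M^2 = 0, so M^15 = 0.

[[0, 0], [0, 0]]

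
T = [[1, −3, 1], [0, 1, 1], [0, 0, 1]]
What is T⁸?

[[1, −24, −76], [0, 1, 8], [0, 0, 1]]

T = I + N where N = [[0, −3, 1], [0, 0, 1], [0, 0, 0]] is strictly upper-triangular, so N³ = 0.
(I + N)⁸ = I + 8·N + 28·N² = [[1, −24, −76], [0, 1, 8], [0, 0, 1]].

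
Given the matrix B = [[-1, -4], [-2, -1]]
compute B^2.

[[9, 8], [4, 9]]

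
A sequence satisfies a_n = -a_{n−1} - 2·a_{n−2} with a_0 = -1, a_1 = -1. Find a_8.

With companion matrix Q = [[-1, -2], [1, 0]], [a_n, a_{n−1}]ᵀ = Q·[a_{n−1}, a_{n−2}]ᵀ, so [a_8, a_7]ᵀ = Q⁷·[a_1, a_0]ᵀ.
Q⁷ = [[3, -14], [7, 10]], giving [a_8, a_7]ᵀ = [[11], [-17]].

11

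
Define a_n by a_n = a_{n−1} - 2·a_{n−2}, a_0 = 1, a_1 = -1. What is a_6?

With companion matrix T = [[1, -2], [1, 0]], [a_n, a_{n−1}]ᵀ = T·[a_{n−1}, a_{n−2}]ᵀ, so [a_6, a_5]ᵀ = T⁵·[a_1, a_0]ᵀ.
T⁵ = [[5, 2], [-1, 6]], giving [a_6, a_5]ᵀ = [[-3], [7]].

-3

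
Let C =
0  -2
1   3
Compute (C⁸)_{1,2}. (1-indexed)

-510

tr C = 3 and det C = 2, so the characteristic polynomial is λ² − (3)λ + (2) with roots 2 and 1.
Eigenvectors give P = [[-1, -2], [1, 1]] with P⁻¹ = [[1, 2], [-1, -1]], and C = P·diag(2, 1)·P⁻¹.
Then C⁸ = P·diag(256, 1)·P⁻¹ = [[-256, -2], [256, 1]] · [[1, 2], [-1, -1]] = [[-254, -510], [255, 511]].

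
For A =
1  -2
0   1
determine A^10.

A = I + N where N = [[0, -2], [0, 0]] is strictly upper-triangular, so N^2 = 0.
(I + N)^10 = I + 10·N = [[1, -20], [0, 1]].

[[1, -20], [0, 1]]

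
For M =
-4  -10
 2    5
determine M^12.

M² = M (a projection; rank 1, trace 1), so M^12 = M.

[[-4, -10], [2, 5]]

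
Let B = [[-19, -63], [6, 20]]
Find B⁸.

tr B = 1 and det B = -2, so the characteristic polynomial is λ² − (1)λ + (-2) with roots -1 and 2.
Eigenvectors give P = [[7, -3], [-2, 1]] with P⁻¹ = [[1, 3], [2, 7]], and B = P·diag(-1, 2)·P⁻¹.
Then B⁸ = P·diag(1, 256)·P⁻¹ = [[7, -768], [-2, 256]] · [[1, 3], [2, 7]] = [[-1529, -5355], [510, 1786]].

[[-1529, -5355], [510, 1786]]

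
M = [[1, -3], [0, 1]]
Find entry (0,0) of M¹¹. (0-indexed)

1

M = I + N where N = [[0, -3], [0, 0]] is strictly upper-triangular, so N² = 0.
(I + N)¹¹ = I + 11·N = [[1, -33], [0, 1]].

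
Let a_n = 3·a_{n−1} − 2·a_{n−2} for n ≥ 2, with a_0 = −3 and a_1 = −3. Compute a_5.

−3

With companion matrix B = [[3, −2], [1, 0]], [a_n, a_{n−1}]ᵀ = B·[a_{n−1}, a_{n−2}]ᵀ, so [a_5, a_4]ᵀ = B^4·[a_1, a_0]ᵀ.
B^4 = [[31, −30], [15, −14]], giving [a_5, a_4]ᵀ = [[−3], [−3]].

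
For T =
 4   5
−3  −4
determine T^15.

T² = I (check: tr T = 0 and det T = −1), so T^15 = T since 15 is odd.

[[4, 5], [−3, −4]]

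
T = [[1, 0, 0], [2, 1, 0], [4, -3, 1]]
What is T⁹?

T = I + N where N = [[0, 0, 0], [2, 0, 0], [4, -3, 0]] is strictly lower-triangular, so N³ = 0.
(I + N)⁹ = I + 9·N + 36·N² = [[1, 0, 0], [18, 1, 0], [-180, -27, 1]].

[[1, 0, 0], [18, 1, 0], [-180, -27, 1]]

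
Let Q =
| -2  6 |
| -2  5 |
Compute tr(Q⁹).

513

tr Q = 3 and det Q = 2, so the characteristic polynomial is λ² − (3)λ + (2) with roots 2 and 1.
Eigenvectors give P = [[-3, -2], [-2, -1]] with P⁻¹ = [[1, -2], [-2, 3]], and Q = P·diag(2, 1)·P⁻¹.
Then Q⁹ = P·diag(512, 1)·P⁻¹ = [[-1536, -2], [-1024, -1]] · [[1, -2], [-2, 3]] = [[-1532, 3066], [-1022, 2045]].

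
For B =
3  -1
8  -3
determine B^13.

B² = I (check: tr B = 0 and det B = -1), so B^13 = B since 13 is odd.

[[3, -1], [8, -3]]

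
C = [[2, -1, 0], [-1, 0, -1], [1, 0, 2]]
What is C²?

[[5, -2, 1], [-3, 1, -2], [4, -1, 4]]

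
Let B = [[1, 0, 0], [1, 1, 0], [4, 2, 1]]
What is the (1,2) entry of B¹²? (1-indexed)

B = I + N where N = [[0, 0, 0], [1, 0, 0], [4, 2, 0]] is strictly lower-triangular, so N³ = 0.
(I + N)¹² = I + 12·N + 66·N² = [[1, 0, 0], [12, 1, 0], [180, 24, 1]].

0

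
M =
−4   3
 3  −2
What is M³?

[[−154, 111], [111, −80]]

M² = [[25, −18], [−18, 13]]
M³ = [[−154, 111], [111, −80]]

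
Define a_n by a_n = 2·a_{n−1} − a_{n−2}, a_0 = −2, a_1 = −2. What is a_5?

−2

With companion matrix Q = [[2, −1], [1, 0]], [a_n, a_{n−1}]ᵀ = Q·[a_{n−1}, a_{n−2}]ᵀ, so [a_5, a_4]ᵀ = Q⁴·[a_1, a_0]ᵀ.
Q⁴ = [[5, −4], [4, −3]], giving [a_5, a_4]ᵀ = [[−2], [−2]].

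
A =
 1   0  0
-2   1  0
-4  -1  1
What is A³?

A = I + N where N = [[0, 0, 0], [-2, 0, 0], [-4, -1, 0]] is strictly lower-triangular, so N³ = 0.
(I + N)³ = I + 3·N + 3·N² = [[1, 0, 0], [-6, 1, 0], [-6, -3, 1]].

[[1, 0, 0], [-6, 1, 0], [-6, -3, 1]]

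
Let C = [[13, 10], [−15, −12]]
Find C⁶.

tr C = 1 and det C = −6, so the characteristic polynomial is λ² − (1)λ + (−6) with roots −2 and 3.
Eigenvectors give P = [[−2, −1], [3, 1]] with P⁻¹ = [[1, 1], [−3, −2]], and C = P·diag(−2, 3)·P⁻¹.
Then C⁶ = P·diag(64, 729)·P⁻¹ = [[−128, −729], [192, 729]] · [[1, 1], [−3, −2]] = [[2059, 1330], [−1995, −1266]].

[[2059, 1330], [−1995, −1266]]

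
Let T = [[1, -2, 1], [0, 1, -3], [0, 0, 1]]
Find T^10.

[[1, -20, 280], [0, 1, -30], [0, 0, 1]]

T = I + N where N = [[0, -2, 1], [0, 0, -3], [0, 0, 0]] is strictly upper-triangular, so N^3 = 0.
(I + N)^10 = I + 10·N + 45·N^2 = [[1, -20, 280], [0, 1, -30], [0, 0, 1]].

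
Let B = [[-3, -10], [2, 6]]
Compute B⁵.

[[-123, -310], [62, 156]]

tr B = 3 and det B = 2, so the characteristic polynomial is λ² − (3)λ + (2) with roots 1 and 2.
Eigenvectors give P = [[5, -2], [-2, 1]] with P⁻¹ = [[1, 2], [2, 5]], and B = P·diag(1, 2)·P⁻¹.
Then B⁵ = P·diag(1, 32)·P⁻¹ = [[5, -64], [-2, 32]] · [[1, 2], [2, 5]] = [[-123, -310], [62, 156]].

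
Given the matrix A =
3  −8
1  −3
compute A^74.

A² = I (check: tr A = 0 and det A = −1), so A^74 = I since 74 is even.

[[1, 0], [0, 1]]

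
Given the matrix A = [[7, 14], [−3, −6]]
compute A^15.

[[7, 14], [−3, −6]]

A² = A (a projection; rank 1, trace 1), so A^15 = A.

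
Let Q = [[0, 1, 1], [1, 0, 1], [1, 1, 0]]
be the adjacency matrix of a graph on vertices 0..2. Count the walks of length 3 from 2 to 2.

The number of length-3 walks from vertex 2 to vertex 2 is entry (2,2) of Q³, where Q is the adjacency matrix.
Q² = [[2, 1, 1], [1, 2, 1], [1, 1, 2]]
Q³ = [[2, 3, 3], [3, 2, 3], [3, 3, 2]]

2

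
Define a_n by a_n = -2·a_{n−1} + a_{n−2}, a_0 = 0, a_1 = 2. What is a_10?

-4756

With companion matrix C = [[-2, 1], [1, 0]], [a_n, a_{n−1}]ᵀ = C·[a_{n−1}, a_{n−2}]ᵀ, so [a_10, a_9]ᵀ = C^9·[a_1, a_0]ᵀ.
C^9 = [[-2378, 985], [985, -408]], giving [a_10, a_9]ᵀ = [[-4756], [1970]].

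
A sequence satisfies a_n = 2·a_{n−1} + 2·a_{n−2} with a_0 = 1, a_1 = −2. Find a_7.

With companion matrix Q = [[2, 2], [1, 0]], [a_n, a_{n−1}]ᵀ = Q·[a_{n−1}, a_{n−2}]ᵀ, so [a_7, a_6]ᵀ = Q⁶·[a_1, a_0]ᵀ.
Q⁶ = [[328, 240], [120, 88]], giving [a_7, a_6]ᵀ = [[−416], [−152]].

−416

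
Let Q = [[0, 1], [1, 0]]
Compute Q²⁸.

[[1, 0], [0, 1]]

Q² = I (check: tr Q = 0 and det Q = −1), so Q²⁸ = I since 28 is even.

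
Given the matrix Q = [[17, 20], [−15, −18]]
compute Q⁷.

tr Q = −1 and det Q = −6, so the characteristic polynomial is λ² − (−1)λ + (−6) with roots 2 and −3.
Eigenvectors give P = [[4, −1], [−3, 1]] with P⁻¹ = [[1, 1], [3, 4]], and Q = P·diag(2, −3)·P⁻¹.
Then Q⁷ = P·diag(128, −2187)·P⁻¹ = [[512, 2187], [−384, −2187]] · [[1, 1], [3, 4]] = [[7073, 9260], [−6945, −9132]].

[[7073, 9260], [−6945, −9132]]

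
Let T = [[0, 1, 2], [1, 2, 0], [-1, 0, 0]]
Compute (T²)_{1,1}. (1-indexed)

-1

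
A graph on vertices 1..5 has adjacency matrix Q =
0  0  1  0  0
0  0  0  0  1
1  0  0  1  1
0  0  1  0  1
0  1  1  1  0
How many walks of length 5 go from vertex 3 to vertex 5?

24

The number of length-5 walks from vertex 3 to vertex 5 is entry (3,5) of Q^5, where Q is the adjacency matrix.
Q^2 = [[1, 0, 0, 1, 1], [0, 1, 1, 1, 0], [0, 1, 3, 1, 1], [1, 1, 1, 2, 1], [1, 0, 1, 1, 3]]
Q^3 = [[0, 1, 3, 1, 1], [1, 0, 1, 1, 3], [3, 1, 2, 4, 5], [1, 1, 4, 2, 4], [1, 3, 5, 4, 2]]
Q^4 = [[3, 1, 2, 4, 5], [1, 3, 5, 4, 2], [2, 5, 12, 7, 7], [4, 4, 7, 8, 7], [5, 2, 7, 7, 12]]
Q^5 = [[2, 5, 12, 7, 7], [5, 2, 7, 7, 12], [12, 7, 16, 19, 24], [7, 7, 19, 14, 19], [7, 12, 24, 19, 16]]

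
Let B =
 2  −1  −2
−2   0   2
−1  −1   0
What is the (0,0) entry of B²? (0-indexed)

8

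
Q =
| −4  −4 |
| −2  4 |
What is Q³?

[[−96, −96], [−48, 96]]

Q² = [[24, 0], [0, 24]]
Q³ = [[−96, −96], [−48, 96]]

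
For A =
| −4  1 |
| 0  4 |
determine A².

[[16, 0], [0, 16]]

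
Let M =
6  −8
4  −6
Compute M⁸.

tr M = 0 and det M = −4, so the characteristic polynomial is λ² − (0)λ + (−4) with roots −2 and 2.
Eigenvectors give P = [[1, 2], [1, 1]] with P⁻¹ = [[−1, 2], [1, −1]], and M = P·diag(−2, 2)·P⁻¹.
Then M⁸ = P·diag(256, 256)·P⁻¹ = [[256, 512], [256, 256]] · [[−1, 2], [1, −1]] = [[256, 0], [0, 256]].

[[256, 0], [0, 256]]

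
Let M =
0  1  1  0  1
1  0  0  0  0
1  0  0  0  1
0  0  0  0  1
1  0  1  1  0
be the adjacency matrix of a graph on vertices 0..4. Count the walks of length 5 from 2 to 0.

The number of length-5 walks from vertex 2 to vertex 0 is entry (2,0) of M⁵, where M is the adjacency matrix.
M² = [[3, 0, 1, 1, 1], [0, 1, 1, 0, 1], [1, 1, 2, 1, 1], [1, 0, 1, 1, 0], [1, 1, 1, 0, 3]]
M³ = [[2, 3, 4, 1, 5], [3, 0, 1, 1, 1], [4, 1, 2, 1, 4], [1, 1, 1, 0, 3], [5, 1, 4, 3, 2]]
M⁴ = [[12, 2, 7, 5, 7], [2, 3, 4, 1, 5], [7, 4, 8, 4, 7], [5, 1, 4, 3, 2], [7, 5, 7, 2, 12]]
M⁵ = [[16, 12, 19, 7, 24], [12, 2, 7, 5, 7], [19, 7, 14, 7, 19], [7, 5, 7, 2, 12], [24, 7, 19, 12, 16]]

19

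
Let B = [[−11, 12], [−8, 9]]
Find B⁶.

[[2185, −2184], [1456, −1455]]

tr B = −2 and det B = −3, so the characteristic polynomial is λ² − (−2)λ + (−3) with roots 1 and −3.
Eigenvectors give P = [[1, 3], [1, 2]] with P⁻¹ = [[−2, 3], [1, −1]], and B = P·diag(1, −3)·P⁻¹.
Then B⁶ = P·diag(1, 729)·P⁻¹ = [[1, 2187], [1, 1458]] · [[−2, 3], [1, −1]] = [[2185, −2184], [1456, −1455]].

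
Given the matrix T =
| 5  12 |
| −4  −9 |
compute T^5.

tr T = −4 and det T = 3, so the characteristic polynomial is λ² − (−4)λ + (3) with roots −3 and −1.
Eigenvectors give P = [[−3, −2], [2, 1]] with P⁻¹ = [[1, 2], [−2, −3]], and T = P·diag(−3, −1)·P⁻¹.
Then T^5 = P·diag(−243, −1)·P⁻¹ = [[729, 2], [−486, −1]] · [[1, 2], [−2, −3]] = [[725, 1452], [−484, −969]].

[[725, 1452], [−484, −969]]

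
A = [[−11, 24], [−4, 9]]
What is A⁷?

[[−6563, 13128], [−2188, 4377]]

tr A = −2 and det A = −3, so the characteristic polynomial is λ² − (−2)λ + (−3) with roots −3 and 1.
Eigenvectors give P = [[3, −2], [1, −1]] with P⁻¹ = [[1, −2], [1, −3]], and A = P·diag(−3, 1)·P⁻¹.
Then A⁷ = P·diag(−2187, 1)·P⁻¹ = [[−6561, −2], [−2187, −1]] · [[1, −2], [1, −3]] = [[−6563, 13128], [−2188, 4377]].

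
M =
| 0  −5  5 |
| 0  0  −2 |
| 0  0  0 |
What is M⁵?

[[0, 0, 0], [0, 0, 0], [0, 0, 0]]

M is strictly triangular, hence nilpotent: M³ = 0, so M⁵ = 0.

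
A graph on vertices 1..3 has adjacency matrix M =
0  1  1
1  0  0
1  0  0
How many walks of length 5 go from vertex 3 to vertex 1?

The number of length-5 walks from vertex 3 to vertex 1 is entry (3,1) of M^5, where M is the adjacency matrix.
M^2 = [[2, 0, 0], [0, 1, 1], [0, 1, 1]]
M^3 = [[0, 2, 2], [2, 0, 0], [2, 0, 0]]
M^4 = [[4, 0, 0], [0, 2, 2], [0, 2, 2]]
M^5 = [[0, 4, 4], [4, 0, 0], [4, 0, 0]]

4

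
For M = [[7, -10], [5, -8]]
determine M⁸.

tr M = -1 and det M = -6, so the characteristic polynomial is λ² − (-1)λ + (-6) with roots -3 and 2.
Eigenvectors give P = [[-1, 2], [-1, 1]] with P⁻¹ = [[1, -2], [1, -1]], and M = P·diag(-3, 2)·P⁻¹.
Then M⁸ = P·diag(6561, 256)·P⁻¹ = [[-6561, 512], [-6561, 256]] · [[1, -2], [1, -1]] = [[-6049, 12610], [-6305, 12866]].

[[-6049, 12610], [-6305, 12866]]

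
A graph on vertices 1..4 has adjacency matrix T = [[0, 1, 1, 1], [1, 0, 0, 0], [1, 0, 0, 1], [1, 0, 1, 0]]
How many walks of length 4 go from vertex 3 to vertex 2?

The number of length-4 walks from vertex 3 to vertex 2 is entry (3,2) of T⁴, where T is the adjacency matrix.
T² = [[3, 0, 1, 1], [0, 1, 1, 1], [1, 1, 2, 1], [1, 1, 1, 2]]
T³ = [[2, 3, 4, 4], [3, 0, 1, 1], [4, 1, 2, 3], [4, 1, 3, 2]]
T⁴ = [[11, 2, 6, 6], [2, 3, 4, 4], [6, 4, 7, 6], [6, 4, 6, 7]]

4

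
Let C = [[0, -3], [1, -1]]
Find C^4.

C^2 = [[-3, 3], [-1, -2]]
C^3 = [[3, 6], [-2, 5]]
C^4 = [[6, -15], [5, 1]]

[[6, -15], [5, 1]]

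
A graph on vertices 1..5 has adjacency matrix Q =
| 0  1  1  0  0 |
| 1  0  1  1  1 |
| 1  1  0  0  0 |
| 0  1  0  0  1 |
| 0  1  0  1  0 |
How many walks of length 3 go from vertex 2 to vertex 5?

The number of length-3 walks from vertex 2 to vertex 5 is entry (2,5) of Q³, where Q is the adjacency matrix.
Q² = [[2, 1, 1, 1, 1], [1, 4, 1, 1, 1], [1, 1, 2, 1, 1], [1, 1, 1, 2, 1], [1, 1, 1, 1, 2]]
Q³ = [[2, 5, 3, 2, 2], [5, 4, 5, 5, 5], [3, 5, 2, 2, 2], [2, 5, 2, 2, 3], [2, 5, 2, 3, 2]]

5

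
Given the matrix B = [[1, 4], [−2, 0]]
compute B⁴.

B² = [[−7, 4], [−2, −8]]
B³ = [[−15, −28], [14, −8]]
B⁴ = [[41, −60], [30, 56]]

[[41, −60], [30, 56]]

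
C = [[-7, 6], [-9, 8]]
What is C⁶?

tr C = 1 and det C = -2, so the characteristic polynomial is λ² − (1)λ + (-2) with roots 2 and -1.
Eigenvectors give P = [[-2, 1], [-3, 1]] with P⁻¹ = [[1, -1], [3, -2]], and C = P·diag(2, -1)·P⁻¹.
Then C⁶ = P·diag(64, 1)·P⁻¹ = [[-128, 1], [-192, 1]] · [[1, -1], [3, -2]] = [[-125, 126], [-189, 190]].

[[-125, 126], [-189, 190]]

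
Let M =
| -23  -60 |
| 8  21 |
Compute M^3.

[[-167, -420], [56, 141]]

tr M = -2 and det M = -3, so the characteristic polynomial is λ² − (-2)λ + (-3) with roots 1 and -3.
Eigenvectors give P = [[-5, -3], [2, 1]] with P⁻¹ = [[1, 3], [-2, -5]], and M = P·diag(1, -3)·P⁻¹.
Then M^3 = P·diag(1, -27)·P⁻¹ = [[-5, 81], [2, -27]] · [[1, 3], [-2, -5]] = [[-167, -420], [56, 141]].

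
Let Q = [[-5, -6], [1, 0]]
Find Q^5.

[[-665, -1266], [211, 390]]

tr Q = -5 and det Q = 6, so the characteristic polynomial is λ² − (-5)λ + (6) with roots -3 and -2.
Eigenvectors give P = [[-3, -2], [1, 1]] with P⁻¹ = [[-1, -2], [1, 3]], and Q = P·diag(-3, -2)·P⁻¹.
Then Q^5 = P·diag(-243, -32)·P⁻¹ = [[729, 64], [-243, -32]] · [[-1, -2], [1, 3]] = [[-665, -1266], [211, 390]].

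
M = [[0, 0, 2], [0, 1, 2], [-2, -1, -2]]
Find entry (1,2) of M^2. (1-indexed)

-2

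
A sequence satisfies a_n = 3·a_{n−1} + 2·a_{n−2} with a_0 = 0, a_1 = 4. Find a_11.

With companion matrix B = [[3, 2], [1, 0]], [a_n, a_{n−1}]ᵀ = B·[a_{n−1}, a_{n−2}]ᵀ, so [a_11, a_10]ᵀ = B^10·[a_1, a_0]ᵀ.
B^10 = [[283667, 159294], [79647, 44726]], giving [a_11, a_10]ᵀ = [[1134668], [318588]].

1134668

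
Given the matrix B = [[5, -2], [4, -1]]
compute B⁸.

[[13121, -6560], [13120, -6559]]

tr B = 4 and det B = 3, so the characteristic polynomial is λ² − (4)λ + (3) with roots 3 and 1.
Eigenvectors give P = [[1, -1], [1, -2]] with P⁻¹ = [[2, -1], [1, -1]], and B = P·diag(3, 1)·P⁻¹.
Then B⁸ = P·diag(6561, 1)·P⁻¹ = [[6561, -1], [6561, -2]] · [[2, -1], [1, -1]] = [[13121, -6560], [13120, -6559]].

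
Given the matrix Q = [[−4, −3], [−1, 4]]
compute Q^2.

[[19, 0], [0, 19]]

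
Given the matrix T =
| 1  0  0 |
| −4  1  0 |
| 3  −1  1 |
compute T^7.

[[1, 0, 0], [−28, 1, 0], [105, −7, 1]]

T = I + N where N = [[0, 0, 0], [−4, 0, 0], [3, −1, 0]] is strictly lower-triangular, so N^3 = 0.
(I + N)^7 = I + 7·N + 21·N^2 = [[1, 0, 0], [−28, 1, 0], [105, −7, 1]].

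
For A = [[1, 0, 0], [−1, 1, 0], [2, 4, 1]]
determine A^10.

A = I + N where N = [[0, 0, 0], [−1, 0, 0], [2, 4, 0]] is strictly lower-triangular, so N^3 = 0.
(I + N)^10 = I + 10·N + 45·N^2 = [[1, 0, 0], [−10, 1, 0], [−160, 40, 1]].

[[1, 0, 0], [−10, 1, 0], [−160, 40, 1]]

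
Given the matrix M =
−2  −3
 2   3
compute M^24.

M² = M (a projection; rank 1, trace 1), so M^24 = M.

[[−2, −3], [2, 3]]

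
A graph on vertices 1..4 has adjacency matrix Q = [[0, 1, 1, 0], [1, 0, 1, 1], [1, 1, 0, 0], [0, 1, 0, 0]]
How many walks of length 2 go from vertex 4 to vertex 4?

The number of length-2 walks from vertex 4 to vertex 4 is entry (4,4) of Q^2, where Q is the adjacency matrix.
Q^2 = [[2, 1, 1, 1], [1, 3, 1, 0], [1, 1, 2, 1], [1, 0, 1, 1]]

1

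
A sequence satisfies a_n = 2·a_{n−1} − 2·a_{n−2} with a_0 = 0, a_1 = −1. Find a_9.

−16

With companion matrix T = [[2, −2], [1, 0]], [a_n, a_{n−1}]ᵀ = T·[a_{n−1}, a_{n−2}]ᵀ, so [a_9, a_8]ᵀ = T^8·[a_1, a_0]ᵀ.
T^8 = [[16, 0], [0, 16]], giving [a_9, a_8]ᵀ = [[−16], [0]].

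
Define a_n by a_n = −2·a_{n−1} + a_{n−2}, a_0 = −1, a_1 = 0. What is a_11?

With companion matrix C = [[−2, 1], [1, 0]], [a_n, a_{n−1}]ᵀ = C·[a_{n−1}, a_{n−2}]ᵀ, so [a_11, a_10]ᵀ = C^10·[a_1, a_0]ᵀ.
C^10 = [[5741, −2378], [−2378, 985]], giving [a_11, a_10]ᵀ = [[2378], [−985]].

2378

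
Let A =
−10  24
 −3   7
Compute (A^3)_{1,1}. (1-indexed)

tr A = −3 and det A = 2, so the characteristic polynomial is λ² − (−3)λ + (2) with roots −1 and −2.
Eigenvectors give P = [[−8, −3], [−3, −1]] with P⁻¹ = [[1, −3], [−3, 8]], and A = P·diag(−1, −2)·P⁻¹.
Then A^3 = P·diag(−1, −8)·P⁻¹ = [[8, 24], [3, 8]] · [[1, −3], [−3, 8]] = [[−64, 168], [−21, 55]].

−64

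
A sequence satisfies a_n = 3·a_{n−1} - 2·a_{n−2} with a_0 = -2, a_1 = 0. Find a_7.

With companion matrix B = [[3, -2], [1, 0]], [a_n, a_{n−1}]ᵀ = B·[a_{n−1}, a_{n−2}]ᵀ, so [a_7, a_6]ᵀ = B^6·[a_1, a_0]ᵀ.
B^6 = [[127, -126], [63, -62]], giving [a_7, a_6]ᵀ = [[252], [124]].

252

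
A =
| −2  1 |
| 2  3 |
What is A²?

[[6, 1], [2, 11]]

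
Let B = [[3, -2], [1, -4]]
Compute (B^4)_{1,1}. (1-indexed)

B^2 = [[7, 2], [-1, 14]]
B^3 = [[23, -22], [11, -54]]
B^4 = [[47, 42], [-21, 194]]

47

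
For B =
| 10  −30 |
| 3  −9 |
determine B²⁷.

B² = B (a projection; rank 1, trace 1), so B²⁷ = B.

[[10, −30], [3, −9]]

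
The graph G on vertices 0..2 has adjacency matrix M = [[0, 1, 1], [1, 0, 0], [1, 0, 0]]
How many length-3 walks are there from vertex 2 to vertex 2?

0

The number of length-3 walks from vertex 2 to vertex 2 is entry (2,2) of M³, where M is the adjacency matrix.
M² = [[2, 0, 0], [0, 1, 1], [0, 1, 1]]
M³ = [[0, 2, 2], [2, 0, 0], [2, 0, 0]]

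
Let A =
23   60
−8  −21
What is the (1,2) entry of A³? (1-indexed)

tr A = 2 and det A = −3, so the characteristic polynomial is λ² − (2)λ + (−3) with roots −1 and 3.
Eigenvectors give P = [[5, −3], [−2, 1]] with P⁻¹ = [[−1, −3], [−2, −5]], and A = P·diag(−1, 3)·P⁻¹.
Then A³ = P·diag(−1, 27)·P⁻¹ = [[−5, −81], [2, 27]] · [[−1, −3], [−2, −5]] = [[167, 420], [−56, −141]].

420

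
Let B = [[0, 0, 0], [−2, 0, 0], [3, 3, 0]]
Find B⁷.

B is strictly triangular, hence nilpotent: B³ = 0, so B⁷ = 0.

[[0, 0, 0], [0, 0, 0], [0, 0, 0]]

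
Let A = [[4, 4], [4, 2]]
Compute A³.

[[224, 176], [176, 136]]

A² = [[32, 24], [24, 20]]
A³ = [[224, 176], [176, 136]]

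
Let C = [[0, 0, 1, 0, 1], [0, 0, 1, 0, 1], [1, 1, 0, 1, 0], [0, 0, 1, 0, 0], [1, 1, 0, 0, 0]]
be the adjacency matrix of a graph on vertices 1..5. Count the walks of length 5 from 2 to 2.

The number of length-5 walks from vertex 2 to vertex 2 is entry (2,2) of C⁵, where C is the adjacency matrix.
C² = [[2, 2, 0, 1, 0], [2, 2, 0, 1, 0], [0, 0, 3, 0, 2], [1, 1, 0, 1, 0], [0, 0, 2, 0, 2]]
C³ = [[0, 0, 5, 0, 4], [0, 0, 5, 0, 4], [5, 5, 0, 3, 0], [0, 0, 3, 0, 2], [4, 4, 0, 2, 0]]
C⁴ = [[9, 9, 0, 5, 0], [9, 9, 0, 5, 0], [0, 0, 13, 0, 10], [5, 5, 0, 3, 0], [0, 0, 10, 0, 8]]
C⁵ = [[0, 0, 23, 0, 18], [0, 0, 23, 0, 18], [23, 23, 0, 13, 0], [0, 0, 13, 0, 10], [18, 18, 0, 10, 0]]

0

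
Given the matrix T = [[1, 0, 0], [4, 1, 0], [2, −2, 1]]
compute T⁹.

[[1, 0, 0], [36, 1, 0], [−270, −18, 1]]

T = I + N where N = [[0, 0, 0], [4, 0, 0], [2, −2, 0]] is strictly lower-triangular, so N³ = 0.
(I + N)⁹ = I + 9·N + 36·N² = [[1, 0, 0], [36, 1, 0], [−270, −18, 1]].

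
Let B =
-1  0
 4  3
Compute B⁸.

[[1, 0], [6560, 6561]]

tr B = 2 and det B = -3, so the characteristic polynomial is λ² − (2)λ + (-3) with roots 3 and -1.
Eigenvectors give P = [[0, -1], [1, 1]] with P⁻¹ = [[1, 1], [-1, 0]], and B = P·diag(3, -1)·P⁻¹.
Then B⁸ = P·diag(6561, 1)·P⁻¹ = [[0, -1], [6561, 1]] · [[1, 1], [-1, 0]] = [[1, 0], [6560, 6561]].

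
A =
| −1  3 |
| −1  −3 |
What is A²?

[[−2, −12], [4, 6]]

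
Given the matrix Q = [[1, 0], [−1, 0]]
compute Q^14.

[[1, 0], [−1, 0]]

Q² = Q (a projection; rank 1, trace 1), so Q^14 = Q.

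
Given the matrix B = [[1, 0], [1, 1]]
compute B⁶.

B = I + N where N = [[0, 0], [1, 0]] is strictly lower-triangular, so N² = 0.
(I + N)⁶ = I + 6·N = [[1, 0], [6, 1]].

[[1, 0], [6, 1]]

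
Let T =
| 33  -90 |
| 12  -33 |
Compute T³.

tr T = 0 and det T = -9, so the characteristic polynomial is λ² − (0)λ + (-9) with roots 3 and -3.
Eigenvectors give P = [[3, 5], [1, 2]] with P⁻¹ = [[2, -5], [-1, 3]], and T = P·diag(3, -3)·P⁻¹.
Then T³ = P·diag(27, -27)·P⁻¹ = [[81, -135], [27, -54]] · [[2, -5], [-1, 3]] = [[297, -810], [108, -297]].

[[297, -810], [108, -297]]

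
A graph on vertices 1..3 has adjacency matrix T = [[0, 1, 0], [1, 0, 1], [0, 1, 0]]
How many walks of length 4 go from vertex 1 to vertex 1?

2

The number of length-4 walks from vertex 1 to vertex 1 is entry (1,1) of T^4, where T is the adjacency matrix.
T^2 = [[1, 0, 1], [0, 2, 0], [1, 0, 1]]
T^3 = [[0, 2, 0], [2, 0, 2], [0, 2, 0]]
T^4 = [[2, 0, 2], [0, 4, 0], [2, 0, 2]]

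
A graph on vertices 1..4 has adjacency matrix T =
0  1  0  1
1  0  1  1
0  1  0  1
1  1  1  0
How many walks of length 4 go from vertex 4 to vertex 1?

The number of length-4 walks from vertex 4 to vertex 1 is entry (4,1) of T⁴, where T is the adjacency matrix.
T² = [[2, 1, 2, 1], [1, 3, 1, 2], [2, 1, 2, 1], [1, 2, 1, 3]]
T³ = [[2, 5, 2, 5], [5, 4, 5, 5], [2, 5, 2, 5], [5, 5, 5, 4]]
T⁴ = [[10, 9, 10, 9], [9, 15, 9, 14], [10, 9, 10, 9], [9, 14, 9, 15]]

9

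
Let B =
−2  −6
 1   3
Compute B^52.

B² = B (a projection; rank 1, trace 1), so B^52 = B.

[[−2, −6], [1, 3]]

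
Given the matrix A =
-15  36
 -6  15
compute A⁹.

[[-98415, 236196], [-39366, 98415]]

tr A = 0 and det A = -9, so the characteristic polynomial is λ² − (0)λ + (-9) with roots 3 and -3.
Eigenvectors give P = [[2, 3], [1, 1]] with P⁻¹ = [[-1, 3], [1, -2]], and A = P·diag(3, -3)·P⁻¹.
Then A⁹ = P·diag(19683, -19683)·P⁻¹ = [[39366, -59049], [19683, -19683]] · [[-1, 3], [1, -2]] = [[-98415, 236196], [-39366, 98415]].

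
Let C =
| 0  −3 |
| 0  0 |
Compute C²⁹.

C is strictly triangular, hence nilpotent: C² = 0, so C²⁹ = 0.

[[0, 0], [0, 0]]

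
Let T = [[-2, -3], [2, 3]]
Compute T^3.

T² = T (a projection; rank 1, trace 1), so T^3 = T.

[[-2, -3], [2, 3]]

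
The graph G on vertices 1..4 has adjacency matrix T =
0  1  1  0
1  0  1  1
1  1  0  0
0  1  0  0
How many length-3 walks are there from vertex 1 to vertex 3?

3

The number of length-3 walks from vertex 1 to vertex 3 is entry (1,3) of T³, where T is the adjacency matrix.
T² = [[2, 1, 1, 1], [1, 3, 1, 0], [1, 1, 2, 1], [1, 0, 1, 1]]
T³ = [[2, 4, 3, 1], [4, 2, 4, 3], [3, 4, 2, 1], [1, 3, 1, 0]]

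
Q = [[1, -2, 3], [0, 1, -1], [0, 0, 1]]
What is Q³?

Q = I + N where N = [[0, -2, 3], [0, 0, -1], [0, 0, 0]] is strictly upper-triangular, so N³ = 0.
(I + N)³ = I + 3·N + 3·N² = [[1, -6, 15], [0, 1, -3], [0, 0, 1]].

[[1, -6, 15], [0, 1, -3], [0, 0, 1]]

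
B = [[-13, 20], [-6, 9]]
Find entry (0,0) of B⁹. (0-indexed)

-118093

tr B = -4 and det B = 3, so the characteristic polynomial is λ² − (-4)λ + (3) with roots -1 and -3.
Eigenvectors give P = [[5, -2], [3, -1]] with P⁻¹ = [[-1, 2], [-3, 5]], and B = P·diag(-1, -3)·P⁻¹.
Then B⁹ = P·diag(-1, -19683)·P⁻¹ = [[-5, 39366], [-3, 19683]] · [[-1, 2], [-3, 5]] = [[-118093, 196820], [-59046, 98409]].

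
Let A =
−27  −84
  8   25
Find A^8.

tr A = −2 and det A = −3, so the characteristic polynomial is λ² − (−2)λ + (−3) with roots 1 and −3.
Eigenvectors give P = [[−3, 7], [1, −2]] with P⁻¹ = [[2, 7], [1, 3]], and A = P·diag(1, −3)·P⁻¹.
Then A^8 = P·diag(1, 6561)·P⁻¹ = [[−3, 45927], [1, −13122]] · [[2, 7], [1, 3]] = [[45921, 137760], [−13120, −39359]].

[[45921, 137760], [−13120, −39359]]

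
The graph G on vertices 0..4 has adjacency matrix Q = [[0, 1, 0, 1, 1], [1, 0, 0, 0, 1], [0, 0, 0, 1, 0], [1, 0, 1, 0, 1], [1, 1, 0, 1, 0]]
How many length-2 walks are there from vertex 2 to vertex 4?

The number of length-2 walks from vertex 2 to vertex 4 is entry (2,4) of Q², where Q is the adjacency matrix.
Q² = [[3, 1, 1, 1, 2], [1, 2, 0, 2, 1], [1, 0, 1, 0, 1], [1, 2, 0, 3, 1], [2, 1, 1, 1, 3]]

1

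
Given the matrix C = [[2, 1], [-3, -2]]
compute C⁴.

C² = I (check: tr C = 0 and det C = -1), so C⁴ = I since 4 is even.

[[1, 0], [0, 1]]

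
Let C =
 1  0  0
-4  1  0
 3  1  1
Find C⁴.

C = I + N where N = [[0, 0, 0], [-4, 0, 0], [3, 1, 0]] is strictly lower-triangular, so N³ = 0.
(I + N)⁴ = I + 4·N + 6·N² = [[1, 0, 0], [-16, 1, 0], [-12, 4, 1]].

[[1, 0, 0], [-16, 1, 0], [-12, 4, 1]]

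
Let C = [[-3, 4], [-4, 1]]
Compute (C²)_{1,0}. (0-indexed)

8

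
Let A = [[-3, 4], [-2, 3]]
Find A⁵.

[[-3, 4], [-2, 3]]

A² = I (check: tr A = 0 and det A = -1), so A⁵ = A since 5 is odd.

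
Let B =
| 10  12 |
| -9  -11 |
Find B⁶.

[[-188, -252], [189, 253]]

tr B = -1 and det B = -2, so the characteristic polynomial is λ² − (-1)λ + (-2) with roots -2 and 1.
Eigenvectors give P = [[-1, 4], [1, -3]] with P⁻¹ = [[3, 4], [1, 1]], and B = P·diag(-2, 1)·P⁻¹.
Then B⁶ = P·diag(64, 1)·P⁻¹ = [[-64, 4], [64, -3]] · [[3, 4], [1, 1]] = [[-188, -252], [189, 253]].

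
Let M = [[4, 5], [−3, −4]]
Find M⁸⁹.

[[4, 5], [−3, −4]]

M² = I (check: tr M = 0 and det M = −1), so M⁸⁹ = M since 89 is odd.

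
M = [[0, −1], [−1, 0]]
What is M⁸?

M² = I (check: tr M = 0 and det M = −1), so M⁸ = I since 8 is even.

[[1, 0], [0, 1]]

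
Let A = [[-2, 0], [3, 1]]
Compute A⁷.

[[-128, 0], [129, 1]]

tr A = -1 and det A = -2, so the characteristic polynomial is λ² − (-1)λ + (-2) with roots -2 and 1.
Eigenvectors give P = [[-1, 0], [1, 1]] with P⁻¹ = [[-1, 0], [1, 1]], and A = P·diag(-2, 1)·P⁻¹.
Then A⁷ = P·diag(-128, 1)·P⁻¹ = [[128, 0], [-128, 1]] · [[-1, 0], [1, 1]] = [[-128, 0], [129, 1]].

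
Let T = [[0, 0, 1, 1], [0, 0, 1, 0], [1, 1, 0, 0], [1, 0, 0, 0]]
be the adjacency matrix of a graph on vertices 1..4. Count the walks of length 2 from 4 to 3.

The number of length-2 walks from vertex 4 to vertex 3 is entry (4,3) of T^2, where T is the adjacency matrix.
T^2 = [[2, 1, 0, 0], [1, 1, 0, 0], [0, 0, 2, 1], [0, 0, 1, 1]]

1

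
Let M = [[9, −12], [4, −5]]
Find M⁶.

tr M = 4 and det M = 3, so the characteristic polynomial is λ² − (4)λ + (3) with roots 3 and 1.
Eigenvectors give P = [[2, 3], [1, 2]] with P⁻¹ = [[2, −3], [−1, 2]], and M = P·diag(3, 1)·P⁻¹.
Then M⁶ = P·diag(729, 1)·P⁻¹ = [[1458, 3], [729, 2]] · [[2, −3], [−1, 2]] = [[2913, −4368], [1456, −2183]].

[[2913, −4368], [1456, −2183]]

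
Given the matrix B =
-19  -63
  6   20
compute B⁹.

tr B = 1 and det B = -2, so the characteristic polynomial is λ² − (1)λ + (-2) with roots -1 and 2.
Eigenvectors give P = [[7, -3], [-2, 1]] with P⁻¹ = [[1, 3], [2, 7]], and B = P·diag(-1, 2)·P⁻¹.
Then B⁹ = P·diag(-1, 512)·P⁻¹ = [[-7, -1536], [2, 512]] · [[1, 3], [2, 7]] = [[-3079, -10773], [1026, 3590]].

[[-3079, -10773], [1026, 3590]]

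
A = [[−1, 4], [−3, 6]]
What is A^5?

tr A = 5 and det A = 6, so the characteristic polynomial is λ² − (5)λ + (6) with roots 3 and 2.
Eigenvectors give P = [[1, 4], [1, 3]] with P⁻¹ = [[−3, 4], [1, −1]], and A = P·diag(3, 2)·P⁻¹.
Then A^5 = P·diag(243, 32)·P⁻¹ = [[243, 128], [243, 96]] · [[−3, 4], [1, −1]] = [[−601, 844], [−633, 876]].

[[−601, 844], [−633, 876]]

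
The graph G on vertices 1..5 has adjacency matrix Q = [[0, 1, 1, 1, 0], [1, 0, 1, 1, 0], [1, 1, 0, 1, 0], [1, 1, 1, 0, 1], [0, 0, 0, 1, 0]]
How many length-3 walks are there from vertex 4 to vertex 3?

8

The number of length-3 walks from vertex 4 to vertex 3 is entry (4,3) of Q³, where Q is the adjacency matrix.
Q² = [[3, 2, 2, 2, 1], [2, 3, 2, 2, 1], [2, 2, 3, 2, 1], [2, 2, 2, 4, 0], [1, 1, 1, 0, 1]]
Q³ = [[6, 7, 7, 8, 2], [7, 6, 7, 8, 2], [7, 7, 6, 8, 2], [8, 8, 8, 6, 4], [2, 2, 2, 4, 0]]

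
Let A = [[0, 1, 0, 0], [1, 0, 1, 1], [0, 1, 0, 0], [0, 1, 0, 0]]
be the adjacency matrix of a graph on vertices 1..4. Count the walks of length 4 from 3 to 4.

3

The number of length-4 walks from vertex 3 to vertex 4 is entry (3,4) of A^4, where A is the adjacency matrix.
A^2 = [[1, 0, 1, 1], [0, 3, 0, 0], [1, 0, 1, 1], [1, 0, 1, 1]]
A^3 = [[0, 3, 0, 0], [3, 0, 3, 3], [0, 3, 0, 0], [0, 3, 0, 0]]
A^4 = [[3, 0, 3, 3], [0, 9, 0, 0], [3, 0, 3, 3], [3, 0, 3, 3]]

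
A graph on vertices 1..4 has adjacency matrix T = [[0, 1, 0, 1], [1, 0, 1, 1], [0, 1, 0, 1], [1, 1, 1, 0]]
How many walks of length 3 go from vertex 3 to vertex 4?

5

The number of length-3 walks from vertex 3 to vertex 4 is entry (3,4) of T^3, where T is the adjacency matrix.
T^2 = [[2, 1, 2, 1], [1, 3, 1, 2], [2, 1, 2, 1], [1, 2, 1, 3]]
T^3 = [[2, 5, 2, 5], [5, 4, 5, 5], [2, 5, 2, 5], [5, 5, 5, 4]]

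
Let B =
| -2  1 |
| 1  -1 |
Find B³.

[[-13, 8], [8, -5]]

B² = [[5, -3], [-3, 2]]
B³ = [[-13, 8], [8, -5]]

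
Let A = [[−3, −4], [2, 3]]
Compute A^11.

[[−3, −4], [2, 3]]

A² = I (check: tr A = 0 and det A = −1), so A^11 = A since 11 is odd.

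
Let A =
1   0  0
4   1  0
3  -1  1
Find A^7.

[[1, 0, 0], [28, 1, 0], [-63, -7, 1]]

A = I + N where N = [[0, 0, 0], [4, 0, 0], [3, -1, 0]] is strictly lower-triangular, so N^3 = 0.
(I + N)^7 = I + 7·N + 21·N^2 = [[1, 0, 0], [28, 1, 0], [-63, -7, 1]].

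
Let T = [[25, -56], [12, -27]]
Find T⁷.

[[13129, -30632], [6564, -15315]]

tr T = -2 and det T = -3, so the characteristic polynomial is λ² − (-2)λ + (-3) with roots -3 and 1.
Eigenvectors give P = [[-2, 7], [-1, 3]] with P⁻¹ = [[3, -7], [1, -2]], and T = P·diag(-3, 1)·P⁻¹.
Then T⁷ = P·diag(-2187, 1)·P⁻¹ = [[4374, 7], [2187, 3]] · [[3, -7], [1, -2]] = [[13129, -30632], [6564, -15315]].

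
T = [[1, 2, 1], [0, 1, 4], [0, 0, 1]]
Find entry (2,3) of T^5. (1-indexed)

T = I + N where N = [[0, 2, 1], [0, 0, 4], [0, 0, 0]] is strictly upper-triangular, so N^3 = 0.
(I + N)^5 = I + 5·N + 10·N^2 = [[1, 10, 85], [0, 1, 20], [0, 0, 1]].

20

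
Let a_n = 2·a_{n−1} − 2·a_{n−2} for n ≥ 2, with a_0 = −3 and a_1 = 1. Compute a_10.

With companion matrix T = [[2, −2], [1, 0]], [a_n, a_{n−1}]ᵀ = T·[a_{n−1}, a_{n−2}]ᵀ, so [a_10, a_9]ᵀ = T⁹·[a_1, a_0]ᵀ.
T⁹ = [[32, −32], [16, 0]], giving [a_10, a_9]ᵀ = [[128], [16]].

128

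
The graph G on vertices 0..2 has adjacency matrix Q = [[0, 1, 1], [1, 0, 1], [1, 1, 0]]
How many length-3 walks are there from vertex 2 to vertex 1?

The number of length-3 walks from vertex 2 to vertex 1 is entry (2,1) of Q³, where Q is the adjacency matrix.
Q² = [[2, 1, 1], [1, 2, 1], [1, 1, 2]]
Q³ = [[2, 3, 3], [3, 2, 3], [3, 3, 2]]

3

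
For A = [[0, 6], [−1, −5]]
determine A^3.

tr A = −5 and det A = 6, so the characteristic polynomial is λ² − (−5)λ + (6) with roots −3 and −2.
Eigenvectors give P = [[−2, 3], [1, −1]] with P⁻¹ = [[1, 3], [1, 2]], and A = P·diag(−3, −2)·P⁻¹.
Then A^3 = P·diag(−27, −8)·P⁻¹ = [[54, −24], [−27, 8]] · [[1, 3], [1, 2]] = [[30, 114], [−19, −65]].

[[30, 114], [−19, −65]]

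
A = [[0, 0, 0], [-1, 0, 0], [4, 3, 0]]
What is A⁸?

A is strictly triangular, hence nilpotent: A³ = 0, so A⁸ = 0.

[[0, 0, 0], [0, 0, 0], [0, 0, 0]]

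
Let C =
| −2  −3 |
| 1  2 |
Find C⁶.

C² = I (check: tr C = 0 and det C = −1), so C⁶ = I since 6 is even.

[[1, 0], [0, 1]]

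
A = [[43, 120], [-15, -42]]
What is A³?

[[307, 840], [-105, -288]]

tr A = 1 and det A = -6, so the characteristic polynomial is λ² − (1)λ + (-6) with roots -2 and 3.
Eigenvectors give P = [[-8, -3], [3, 1]] with P⁻¹ = [[1, 3], [-3, -8]], and A = P·diag(-2, 3)·P⁻¹.
Then A³ = P·diag(-8, 27)·P⁻¹ = [[64, -81], [-24, 27]] · [[1, 3], [-3, -8]] = [[307, 840], [-105, -288]].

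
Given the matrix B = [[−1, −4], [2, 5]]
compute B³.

[[−25, −52], [26, 53]]

tr B = 4 and det B = 3, so the characteristic polynomial is λ² − (4)λ + (3) with roots 3 and 1.
Eigenvectors give P = [[−1, 2], [1, −1]] with P⁻¹ = [[1, 2], [1, 1]], and B = P·diag(3, 1)·P⁻¹.
Then B³ = P·diag(27, 1)·P⁻¹ = [[−27, 2], [27, −1]] · [[1, 2], [1, 1]] = [[−25, −52], [26, 53]].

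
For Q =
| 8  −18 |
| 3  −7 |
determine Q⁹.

[[1538, −3078], [513, −1027]]

tr Q = 1 and det Q = −2, so the characteristic polynomial is λ² − (1)λ + (−2) with roots −1 and 2.
Eigenvectors give P = [[−2, 3], [−1, 1]] with P⁻¹ = [[1, −3], [1, −2]], and Q = P·diag(−1, 2)·P⁻¹.
Then Q⁹ = P·diag(−1, 512)·P⁻¹ = [[2, 1536], [1, 512]] · [[1, −3], [1, −2]] = [[1538, −3078], [513, −1027]].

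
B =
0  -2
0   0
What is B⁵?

[[0, 0], [0, 0]]

B is strictly triangular, hence nilpotent: B² = 0, so B⁵ = 0.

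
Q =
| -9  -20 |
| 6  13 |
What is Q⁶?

tr Q = 4 and det Q = 3, so the characteristic polynomial is λ² − (4)λ + (3) with roots 1 and 3.
Eigenvectors give P = [[-2, -5], [1, 3]] with P⁻¹ = [[-3, -5], [1, 2]], and Q = P·diag(1, 3)·P⁻¹.
Then Q⁶ = P·diag(1, 729)·P⁻¹ = [[-2, -3645], [1, 2187]] · [[-3, -5], [1, 2]] = [[-3639, -7280], [2184, 4369]].

[[-3639, -7280], [2184, 4369]]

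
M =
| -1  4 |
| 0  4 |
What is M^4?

[[1, 204], [0, 256]]

M^2 = [[1, 12], [0, 16]]
M^3 = [[-1, 52], [0, 64]]
M^4 = [[1, 204], [0, 256]]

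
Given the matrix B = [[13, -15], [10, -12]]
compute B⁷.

tr B = 1 and det B = -6, so the characteristic polynomial is λ² − (1)λ + (-6) with roots 3 and -2.
Eigenvectors give P = [[3, 1], [2, 1]] with P⁻¹ = [[1, -1], [-2, 3]], and B = P·diag(3, -2)·P⁻¹.
Then B⁷ = P·diag(2187, -128)·P⁻¹ = [[6561, -128], [4374, -128]] · [[1, -1], [-2, 3]] = [[6817, -6945], [4630, -4758]].

[[6817, -6945], [4630, -4758]]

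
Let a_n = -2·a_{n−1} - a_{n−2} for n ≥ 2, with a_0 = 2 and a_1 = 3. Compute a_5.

With companion matrix A = [[-2, -1], [1, 0]], [a_n, a_{n−1}]ᵀ = A·[a_{n−1}, a_{n−2}]ᵀ, so [a_5, a_4]ᵀ = A^4·[a_1, a_0]ᵀ.
A^4 = [[5, 4], [-4, -3]], giving [a_5, a_4]ᵀ = [[23], [-18]].

23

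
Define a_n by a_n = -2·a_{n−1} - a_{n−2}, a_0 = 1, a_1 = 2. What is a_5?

With companion matrix T = [[-2, -1], [1, 0]], [a_n, a_{n−1}]ᵀ = T·[a_{n−1}, a_{n−2}]ᵀ, so [a_5, a_4]ᵀ = T⁴·[a_1, a_0]ᵀ.
T⁴ = [[5, 4], [-4, -3]], giving [a_5, a_4]ᵀ = [[14], [-11]].

14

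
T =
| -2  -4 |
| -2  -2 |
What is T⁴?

T² = [[12, 16], [8, 12]]
T³ = [[-56, -80], [-40, -56]]
T⁴ = [[272, 384], [192, 272]]

[[272, 384], [192, 272]]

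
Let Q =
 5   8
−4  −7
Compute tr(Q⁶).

730

tr Q = −2 and det Q = −3, so the characteristic polynomial is λ² − (−2)λ + (−3) with roots 1 and −3.
Eigenvectors give P = [[2, −1], [−1, 1]] with P⁻¹ = [[1, 1], [1, 2]], and Q = P·diag(1, −3)·P⁻¹.
Then Q⁶ = P·diag(1, 729)·P⁻¹ = [[2, −729], [−1, 729]] · [[1, 1], [1, 2]] = [[−727, −1456], [728, 1457]].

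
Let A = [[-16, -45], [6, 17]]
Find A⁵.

tr A = 1 and det A = -2, so the characteristic polynomial is λ² − (1)λ + (-2) with roots 2 and -1.
Eigenvectors give P = [[-5, -3], [2, 1]] with P⁻¹ = [[1, 3], [-2, -5]], and A = P·diag(2, -1)·P⁻¹.
Then A⁵ = P·diag(32, -1)·P⁻¹ = [[-160, 3], [64, -1]] · [[1, 3], [-2, -5]] = [[-166, -495], [66, 197]].

[[-166, -495], [66, 197]]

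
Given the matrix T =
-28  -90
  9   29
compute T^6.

tr T = 1 and det T = -2, so the characteristic polynomial is λ² − (1)λ + (-2) with roots 2 and -1.
Eigenvectors give P = [[-3, 10], [1, -3]] with P⁻¹ = [[3, 10], [1, 3]], and T = P·diag(2, -1)·P⁻¹.
Then T^6 = P·diag(64, 1)·P⁻¹ = [[-192, 10], [64, -3]] · [[3, 10], [1, 3]] = [[-566, -1890], [189, 631]].

[[-566, -1890], [189, 631]]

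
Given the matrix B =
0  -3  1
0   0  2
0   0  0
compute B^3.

[[0, 0, 0], [0, 0, 0], [0, 0, 0]]

B is strictly triangular, hence nilpotent: B^3 = 0, so B^3 = 0.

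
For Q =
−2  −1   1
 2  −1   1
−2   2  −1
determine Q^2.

[[0, 5, −4], [−8, 1, 0], [10, −2, 1]]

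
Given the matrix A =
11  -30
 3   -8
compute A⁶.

tr A = 3 and det A = 2, so the characteristic polynomial is λ² − (3)λ + (2) with roots 1 and 2.
Eigenvectors give P = [[3, 10], [1, 3]] with P⁻¹ = [[-3, 10], [1, -3]], and A = P·diag(1, 2)·P⁻¹.
Then A⁶ = P·diag(1, 64)·P⁻¹ = [[3, 640], [1, 192]] · [[-3, 10], [1, -3]] = [[631, -1890], [189, -566]].

[[631, -1890], [189, -566]]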